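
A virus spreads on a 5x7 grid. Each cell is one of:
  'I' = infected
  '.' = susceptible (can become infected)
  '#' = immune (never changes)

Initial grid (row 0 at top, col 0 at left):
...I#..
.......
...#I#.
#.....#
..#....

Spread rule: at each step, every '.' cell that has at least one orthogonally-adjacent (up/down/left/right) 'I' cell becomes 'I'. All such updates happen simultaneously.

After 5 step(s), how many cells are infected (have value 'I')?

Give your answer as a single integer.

Answer: 28

Derivation:
Step 0 (initial): 2 infected
Step 1: +4 new -> 6 infected
Step 2: +6 new -> 12 infected
Step 3: +8 new -> 20 infected
Step 4: +6 new -> 26 infected
Step 5: +2 new -> 28 infected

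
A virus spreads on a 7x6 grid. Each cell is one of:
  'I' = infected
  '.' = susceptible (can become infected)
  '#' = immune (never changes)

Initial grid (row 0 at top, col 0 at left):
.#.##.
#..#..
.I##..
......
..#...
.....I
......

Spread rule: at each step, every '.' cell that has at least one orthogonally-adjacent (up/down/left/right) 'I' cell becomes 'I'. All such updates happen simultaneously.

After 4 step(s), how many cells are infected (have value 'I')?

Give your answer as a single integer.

Answer: 30

Derivation:
Step 0 (initial): 2 infected
Step 1: +6 new -> 8 infected
Step 2: +8 new -> 16 infected
Step 3: +9 new -> 25 infected
Step 4: +5 new -> 30 infected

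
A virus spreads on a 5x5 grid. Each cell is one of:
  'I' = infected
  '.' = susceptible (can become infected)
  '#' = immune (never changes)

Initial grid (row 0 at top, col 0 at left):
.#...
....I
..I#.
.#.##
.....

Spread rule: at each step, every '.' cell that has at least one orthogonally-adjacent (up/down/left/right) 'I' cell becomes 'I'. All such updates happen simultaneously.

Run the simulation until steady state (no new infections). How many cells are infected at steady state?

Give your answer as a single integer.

Answer: 20

Derivation:
Step 0 (initial): 2 infected
Step 1: +6 new -> 8 infected
Step 2: +5 new -> 13 infected
Step 3: +4 new -> 17 infected
Step 4: +3 new -> 20 infected
Step 5: +0 new -> 20 infected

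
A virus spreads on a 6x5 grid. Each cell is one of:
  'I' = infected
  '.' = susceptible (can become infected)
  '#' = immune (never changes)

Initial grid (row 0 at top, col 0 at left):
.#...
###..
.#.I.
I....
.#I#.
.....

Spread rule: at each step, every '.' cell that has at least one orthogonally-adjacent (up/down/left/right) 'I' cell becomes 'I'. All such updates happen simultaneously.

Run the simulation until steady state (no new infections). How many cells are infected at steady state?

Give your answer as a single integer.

Step 0 (initial): 3 infected
Step 1: +9 new -> 12 infected
Step 2: +6 new -> 18 infected
Step 3: +4 new -> 22 infected
Step 4: +0 new -> 22 infected

Answer: 22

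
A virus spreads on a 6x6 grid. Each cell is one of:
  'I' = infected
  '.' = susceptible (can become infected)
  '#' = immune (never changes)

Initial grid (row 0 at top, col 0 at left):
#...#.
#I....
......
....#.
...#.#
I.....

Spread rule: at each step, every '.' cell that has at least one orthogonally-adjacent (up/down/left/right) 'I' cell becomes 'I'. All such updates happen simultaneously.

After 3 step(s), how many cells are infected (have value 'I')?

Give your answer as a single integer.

Answer: 21

Derivation:
Step 0 (initial): 2 infected
Step 1: +5 new -> 7 infected
Step 2: +8 new -> 15 infected
Step 3: +6 new -> 21 infected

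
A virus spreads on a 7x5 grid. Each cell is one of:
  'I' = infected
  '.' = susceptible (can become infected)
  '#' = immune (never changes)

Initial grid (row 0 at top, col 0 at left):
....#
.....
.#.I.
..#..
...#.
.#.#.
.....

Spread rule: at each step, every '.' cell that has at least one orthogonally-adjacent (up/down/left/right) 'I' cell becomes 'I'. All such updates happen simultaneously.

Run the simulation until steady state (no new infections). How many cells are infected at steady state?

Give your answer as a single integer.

Answer: 29

Derivation:
Step 0 (initial): 1 infected
Step 1: +4 new -> 5 infected
Step 2: +4 new -> 9 infected
Step 3: +3 new -> 12 infected
Step 4: +3 new -> 15 infected
Step 5: +3 new -> 18 infected
Step 6: +2 new -> 20 infected
Step 7: +3 new -> 23 infected
Step 8: +4 new -> 27 infected
Step 9: +2 new -> 29 infected
Step 10: +0 new -> 29 infected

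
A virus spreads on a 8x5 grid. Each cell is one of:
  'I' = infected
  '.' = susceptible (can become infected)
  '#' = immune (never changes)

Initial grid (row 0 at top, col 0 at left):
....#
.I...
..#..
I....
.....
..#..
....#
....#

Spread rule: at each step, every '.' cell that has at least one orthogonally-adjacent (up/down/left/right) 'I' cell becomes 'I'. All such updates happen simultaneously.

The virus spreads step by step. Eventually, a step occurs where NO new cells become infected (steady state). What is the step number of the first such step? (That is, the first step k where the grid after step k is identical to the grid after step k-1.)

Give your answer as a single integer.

Answer: 8

Derivation:
Step 0 (initial): 2 infected
Step 1: +7 new -> 9 infected
Step 2: +6 new -> 15 infected
Step 3: +7 new -> 22 infected
Step 4: +5 new -> 27 infected
Step 5: +4 new -> 31 infected
Step 6: +3 new -> 34 infected
Step 7: +1 new -> 35 infected
Step 8: +0 new -> 35 infected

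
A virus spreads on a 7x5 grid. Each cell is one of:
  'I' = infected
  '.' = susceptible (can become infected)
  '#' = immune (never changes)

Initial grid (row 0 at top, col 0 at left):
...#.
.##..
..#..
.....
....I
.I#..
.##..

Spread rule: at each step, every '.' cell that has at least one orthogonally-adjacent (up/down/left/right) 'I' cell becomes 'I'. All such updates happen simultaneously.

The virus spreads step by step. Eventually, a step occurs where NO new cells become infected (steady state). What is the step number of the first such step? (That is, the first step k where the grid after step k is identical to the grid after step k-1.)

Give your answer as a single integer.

Answer: 9

Derivation:
Step 0 (initial): 2 infected
Step 1: +5 new -> 7 infected
Step 2: +8 new -> 15 infected
Step 3: +6 new -> 21 infected
Step 4: +3 new -> 24 infected
Step 5: +1 new -> 25 infected
Step 6: +1 new -> 26 infected
Step 7: +1 new -> 27 infected
Step 8: +1 new -> 28 infected
Step 9: +0 new -> 28 infected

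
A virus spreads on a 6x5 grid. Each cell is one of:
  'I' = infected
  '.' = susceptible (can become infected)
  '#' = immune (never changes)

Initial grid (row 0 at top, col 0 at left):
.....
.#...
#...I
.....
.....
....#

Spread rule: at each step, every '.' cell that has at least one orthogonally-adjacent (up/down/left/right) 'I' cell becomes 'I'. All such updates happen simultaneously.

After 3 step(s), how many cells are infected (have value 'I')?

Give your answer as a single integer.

Answer: 14

Derivation:
Step 0 (initial): 1 infected
Step 1: +3 new -> 4 infected
Step 2: +5 new -> 9 infected
Step 3: +5 new -> 14 infected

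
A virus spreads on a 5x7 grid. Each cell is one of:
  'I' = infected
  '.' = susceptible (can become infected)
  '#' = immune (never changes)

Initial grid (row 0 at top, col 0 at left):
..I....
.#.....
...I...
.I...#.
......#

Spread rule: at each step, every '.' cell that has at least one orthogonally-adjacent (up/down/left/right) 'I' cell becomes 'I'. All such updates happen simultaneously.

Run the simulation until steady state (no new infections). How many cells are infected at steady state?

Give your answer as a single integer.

Step 0 (initial): 3 infected
Step 1: +11 new -> 14 infected
Step 2: +9 new -> 23 infected
Step 3: +5 new -> 28 infected
Step 4: +4 new -> 32 infected
Step 5: +0 new -> 32 infected

Answer: 32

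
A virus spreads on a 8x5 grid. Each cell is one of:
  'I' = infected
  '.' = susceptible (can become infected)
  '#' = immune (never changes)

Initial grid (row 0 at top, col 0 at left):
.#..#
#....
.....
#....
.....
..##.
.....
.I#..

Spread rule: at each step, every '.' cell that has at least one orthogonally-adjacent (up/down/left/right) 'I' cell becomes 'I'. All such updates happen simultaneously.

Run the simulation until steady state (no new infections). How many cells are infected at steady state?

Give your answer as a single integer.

Step 0 (initial): 1 infected
Step 1: +2 new -> 3 infected
Step 2: +3 new -> 6 infected
Step 3: +3 new -> 9 infected
Step 4: +5 new -> 14 infected
Step 5: +5 new -> 19 infected
Step 6: +5 new -> 24 infected
Step 7: +3 new -> 27 infected
Step 8: +3 new -> 30 infected
Step 9: +2 new -> 32 infected
Step 10: +0 new -> 32 infected

Answer: 32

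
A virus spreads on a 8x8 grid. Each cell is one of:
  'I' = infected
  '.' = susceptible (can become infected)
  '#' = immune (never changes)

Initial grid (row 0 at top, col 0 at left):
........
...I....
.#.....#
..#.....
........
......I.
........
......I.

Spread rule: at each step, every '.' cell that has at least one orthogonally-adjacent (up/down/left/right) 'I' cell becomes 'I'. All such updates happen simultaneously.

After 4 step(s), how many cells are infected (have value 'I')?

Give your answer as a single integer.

Answer: 49

Derivation:
Step 0 (initial): 3 infected
Step 1: +10 new -> 13 infected
Step 2: +14 new -> 27 infected
Step 3: +14 new -> 41 infected
Step 4: +8 new -> 49 infected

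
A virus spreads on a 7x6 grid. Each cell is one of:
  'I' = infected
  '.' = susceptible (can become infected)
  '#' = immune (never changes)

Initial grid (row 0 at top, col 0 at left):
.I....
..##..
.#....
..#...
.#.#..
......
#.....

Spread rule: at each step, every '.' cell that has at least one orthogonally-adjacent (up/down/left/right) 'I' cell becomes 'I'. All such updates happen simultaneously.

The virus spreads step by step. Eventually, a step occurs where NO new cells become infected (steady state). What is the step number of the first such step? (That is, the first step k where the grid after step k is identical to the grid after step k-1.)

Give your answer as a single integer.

Answer: 11

Derivation:
Step 0 (initial): 1 infected
Step 1: +3 new -> 4 infected
Step 2: +2 new -> 6 infected
Step 3: +2 new -> 8 infected
Step 4: +3 new -> 11 infected
Step 5: +4 new -> 15 infected
Step 6: +4 new -> 19 infected
Step 7: +5 new -> 24 infected
Step 8: +4 new -> 28 infected
Step 9: +5 new -> 33 infected
Step 10: +2 new -> 35 infected
Step 11: +0 new -> 35 infected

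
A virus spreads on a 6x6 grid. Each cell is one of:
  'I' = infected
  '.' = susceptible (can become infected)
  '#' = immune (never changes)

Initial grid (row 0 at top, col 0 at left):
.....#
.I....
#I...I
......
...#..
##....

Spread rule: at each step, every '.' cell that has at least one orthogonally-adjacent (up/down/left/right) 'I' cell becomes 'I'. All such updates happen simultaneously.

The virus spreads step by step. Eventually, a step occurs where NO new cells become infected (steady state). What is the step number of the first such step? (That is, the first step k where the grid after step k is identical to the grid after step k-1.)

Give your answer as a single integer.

Answer: 6

Derivation:
Step 0 (initial): 3 infected
Step 1: +8 new -> 11 infected
Step 2: +10 new -> 21 infected
Step 3: +7 new -> 28 infected
Step 4: +2 new -> 30 infected
Step 5: +1 new -> 31 infected
Step 6: +0 new -> 31 infected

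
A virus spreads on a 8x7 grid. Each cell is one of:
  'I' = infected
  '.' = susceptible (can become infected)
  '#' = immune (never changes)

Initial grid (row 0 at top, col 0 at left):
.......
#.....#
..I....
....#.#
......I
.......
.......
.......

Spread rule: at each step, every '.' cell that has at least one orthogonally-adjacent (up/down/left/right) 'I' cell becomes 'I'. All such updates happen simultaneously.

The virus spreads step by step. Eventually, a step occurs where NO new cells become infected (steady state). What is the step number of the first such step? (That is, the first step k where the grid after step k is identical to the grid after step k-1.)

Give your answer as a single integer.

Step 0 (initial): 2 infected
Step 1: +6 new -> 8 infected
Step 2: +12 new -> 20 infected
Step 3: +11 new -> 31 infected
Step 4: +10 new -> 41 infected
Step 5: +6 new -> 47 infected
Step 6: +4 new -> 51 infected
Step 7: +1 new -> 52 infected
Step 8: +0 new -> 52 infected

Answer: 8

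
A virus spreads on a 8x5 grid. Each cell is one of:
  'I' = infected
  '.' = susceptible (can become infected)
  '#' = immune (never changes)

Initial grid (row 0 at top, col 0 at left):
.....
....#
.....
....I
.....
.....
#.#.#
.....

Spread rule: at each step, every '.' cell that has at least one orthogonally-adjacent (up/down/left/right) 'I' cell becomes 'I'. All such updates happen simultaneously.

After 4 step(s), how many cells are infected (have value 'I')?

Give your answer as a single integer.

Step 0 (initial): 1 infected
Step 1: +3 new -> 4 infected
Step 2: +4 new -> 8 infected
Step 3: +5 new -> 13 infected
Step 4: +7 new -> 20 infected

Answer: 20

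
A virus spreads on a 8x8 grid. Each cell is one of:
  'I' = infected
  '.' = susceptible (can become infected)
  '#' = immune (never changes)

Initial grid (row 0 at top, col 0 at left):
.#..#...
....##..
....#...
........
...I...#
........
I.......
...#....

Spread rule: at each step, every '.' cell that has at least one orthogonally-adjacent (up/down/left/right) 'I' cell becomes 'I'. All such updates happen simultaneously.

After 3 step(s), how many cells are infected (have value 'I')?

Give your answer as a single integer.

Step 0 (initial): 2 infected
Step 1: +7 new -> 9 infected
Step 2: +12 new -> 21 infected
Step 3: +9 new -> 30 infected

Answer: 30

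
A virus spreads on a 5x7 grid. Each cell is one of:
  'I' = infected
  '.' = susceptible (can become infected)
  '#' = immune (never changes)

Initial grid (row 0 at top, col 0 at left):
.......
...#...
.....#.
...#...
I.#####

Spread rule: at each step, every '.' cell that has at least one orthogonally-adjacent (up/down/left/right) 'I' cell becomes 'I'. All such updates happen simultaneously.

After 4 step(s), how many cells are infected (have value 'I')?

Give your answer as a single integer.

Step 0 (initial): 1 infected
Step 1: +2 new -> 3 infected
Step 2: +2 new -> 5 infected
Step 3: +3 new -> 8 infected
Step 4: +3 new -> 11 infected

Answer: 11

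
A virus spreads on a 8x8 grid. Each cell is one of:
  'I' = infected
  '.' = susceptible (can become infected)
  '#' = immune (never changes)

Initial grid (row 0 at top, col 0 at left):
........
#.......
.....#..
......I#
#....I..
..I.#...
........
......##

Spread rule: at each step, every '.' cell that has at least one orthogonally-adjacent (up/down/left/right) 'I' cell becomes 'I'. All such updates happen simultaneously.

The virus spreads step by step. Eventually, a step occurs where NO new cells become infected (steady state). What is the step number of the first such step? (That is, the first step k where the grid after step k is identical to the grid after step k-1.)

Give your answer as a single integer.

Step 0 (initial): 3 infected
Step 1: +9 new -> 12 infected
Step 2: +13 new -> 25 infected
Step 3: +14 new -> 39 infected
Step 4: +10 new -> 49 infected
Step 5: +5 new -> 54 infected
Step 6: +2 new -> 56 infected
Step 7: +1 new -> 57 infected
Step 8: +0 new -> 57 infected

Answer: 8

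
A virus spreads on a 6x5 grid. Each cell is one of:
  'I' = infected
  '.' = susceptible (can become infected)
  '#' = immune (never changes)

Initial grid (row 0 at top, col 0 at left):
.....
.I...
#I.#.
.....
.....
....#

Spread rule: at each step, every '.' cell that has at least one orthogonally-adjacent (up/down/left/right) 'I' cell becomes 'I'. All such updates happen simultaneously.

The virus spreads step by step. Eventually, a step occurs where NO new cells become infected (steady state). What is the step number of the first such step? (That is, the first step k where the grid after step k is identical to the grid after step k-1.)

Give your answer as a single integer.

Step 0 (initial): 2 infected
Step 1: +5 new -> 7 infected
Step 2: +6 new -> 13 infected
Step 3: +6 new -> 19 infected
Step 4: +6 new -> 25 infected
Step 5: +2 new -> 27 infected
Step 6: +0 new -> 27 infected

Answer: 6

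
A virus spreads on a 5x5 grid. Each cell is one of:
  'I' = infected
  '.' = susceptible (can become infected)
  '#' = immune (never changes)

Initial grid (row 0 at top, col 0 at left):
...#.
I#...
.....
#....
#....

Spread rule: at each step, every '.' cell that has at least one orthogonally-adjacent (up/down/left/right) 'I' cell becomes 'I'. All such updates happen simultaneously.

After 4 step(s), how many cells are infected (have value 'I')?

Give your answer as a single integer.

Answer: 12

Derivation:
Step 0 (initial): 1 infected
Step 1: +2 new -> 3 infected
Step 2: +2 new -> 5 infected
Step 3: +3 new -> 8 infected
Step 4: +4 new -> 12 infected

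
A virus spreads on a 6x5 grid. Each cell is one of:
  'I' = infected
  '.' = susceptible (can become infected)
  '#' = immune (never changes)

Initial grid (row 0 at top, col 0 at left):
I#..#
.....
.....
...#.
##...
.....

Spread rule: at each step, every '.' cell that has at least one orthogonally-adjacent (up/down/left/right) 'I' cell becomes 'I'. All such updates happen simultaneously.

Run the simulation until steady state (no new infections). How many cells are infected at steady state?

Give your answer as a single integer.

Step 0 (initial): 1 infected
Step 1: +1 new -> 2 infected
Step 2: +2 new -> 4 infected
Step 3: +3 new -> 7 infected
Step 4: +4 new -> 11 infected
Step 5: +4 new -> 15 infected
Step 6: +2 new -> 17 infected
Step 7: +3 new -> 20 infected
Step 8: +3 new -> 23 infected
Step 9: +2 new -> 25 infected
Step 10: +0 new -> 25 infected

Answer: 25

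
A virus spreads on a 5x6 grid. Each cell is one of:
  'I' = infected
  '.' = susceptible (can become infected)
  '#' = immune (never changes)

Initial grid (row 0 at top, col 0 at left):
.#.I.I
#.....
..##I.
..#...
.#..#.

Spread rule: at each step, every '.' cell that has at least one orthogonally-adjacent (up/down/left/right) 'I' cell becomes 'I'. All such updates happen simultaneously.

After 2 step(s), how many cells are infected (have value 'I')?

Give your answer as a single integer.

Step 0 (initial): 3 infected
Step 1: +7 new -> 10 infected
Step 2: +3 new -> 13 infected

Answer: 13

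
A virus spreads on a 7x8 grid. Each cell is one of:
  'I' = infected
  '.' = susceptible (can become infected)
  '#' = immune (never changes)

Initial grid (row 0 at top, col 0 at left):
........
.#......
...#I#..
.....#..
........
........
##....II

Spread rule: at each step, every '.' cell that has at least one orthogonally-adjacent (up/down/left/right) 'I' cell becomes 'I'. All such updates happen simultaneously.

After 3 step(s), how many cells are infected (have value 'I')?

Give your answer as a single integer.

Step 0 (initial): 3 infected
Step 1: +5 new -> 8 infected
Step 2: +9 new -> 17 infected
Step 3: +11 new -> 28 infected

Answer: 28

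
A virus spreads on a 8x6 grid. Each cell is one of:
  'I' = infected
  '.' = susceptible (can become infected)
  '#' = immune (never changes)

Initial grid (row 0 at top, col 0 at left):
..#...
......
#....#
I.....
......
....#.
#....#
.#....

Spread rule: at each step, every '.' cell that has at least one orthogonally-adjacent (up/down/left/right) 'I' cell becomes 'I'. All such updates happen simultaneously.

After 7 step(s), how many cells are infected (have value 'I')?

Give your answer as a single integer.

Step 0 (initial): 1 infected
Step 1: +2 new -> 3 infected
Step 2: +4 new -> 7 infected
Step 3: +5 new -> 12 infected
Step 4: +8 new -> 20 infected
Step 5: +7 new -> 27 infected
Step 6: +5 new -> 32 infected
Step 7: +5 new -> 37 infected

Answer: 37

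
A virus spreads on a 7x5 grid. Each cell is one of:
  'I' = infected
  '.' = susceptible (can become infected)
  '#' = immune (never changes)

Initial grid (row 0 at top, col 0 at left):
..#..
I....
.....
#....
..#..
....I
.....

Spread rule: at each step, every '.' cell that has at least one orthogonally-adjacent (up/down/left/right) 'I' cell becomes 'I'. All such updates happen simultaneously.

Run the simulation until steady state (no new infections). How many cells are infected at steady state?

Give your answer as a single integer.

Step 0 (initial): 2 infected
Step 1: +6 new -> 8 infected
Step 2: +7 new -> 15 infected
Step 3: +7 new -> 22 infected
Step 4: +7 new -> 29 infected
Step 5: +3 new -> 32 infected
Step 6: +0 new -> 32 infected

Answer: 32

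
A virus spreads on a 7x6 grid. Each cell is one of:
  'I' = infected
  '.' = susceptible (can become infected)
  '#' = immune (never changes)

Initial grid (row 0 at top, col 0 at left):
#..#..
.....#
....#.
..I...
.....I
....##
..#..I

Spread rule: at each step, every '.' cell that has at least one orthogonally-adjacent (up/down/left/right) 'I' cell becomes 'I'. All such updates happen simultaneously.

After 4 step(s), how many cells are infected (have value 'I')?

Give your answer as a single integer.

Answer: 32

Derivation:
Step 0 (initial): 3 infected
Step 1: +7 new -> 10 infected
Step 2: +10 new -> 20 infected
Step 3: +7 new -> 27 infected
Step 4: +5 new -> 32 infected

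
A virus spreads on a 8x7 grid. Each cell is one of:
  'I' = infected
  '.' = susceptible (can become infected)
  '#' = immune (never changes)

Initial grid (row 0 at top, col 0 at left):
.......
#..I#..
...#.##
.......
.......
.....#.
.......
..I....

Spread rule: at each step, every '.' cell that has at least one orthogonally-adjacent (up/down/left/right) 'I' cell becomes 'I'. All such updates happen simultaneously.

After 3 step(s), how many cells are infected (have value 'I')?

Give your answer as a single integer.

Step 0 (initial): 2 infected
Step 1: +5 new -> 7 infected
Step 2: +9 new -> 16 infected
Step 3: +10 new -> 26 infected

Answer: 26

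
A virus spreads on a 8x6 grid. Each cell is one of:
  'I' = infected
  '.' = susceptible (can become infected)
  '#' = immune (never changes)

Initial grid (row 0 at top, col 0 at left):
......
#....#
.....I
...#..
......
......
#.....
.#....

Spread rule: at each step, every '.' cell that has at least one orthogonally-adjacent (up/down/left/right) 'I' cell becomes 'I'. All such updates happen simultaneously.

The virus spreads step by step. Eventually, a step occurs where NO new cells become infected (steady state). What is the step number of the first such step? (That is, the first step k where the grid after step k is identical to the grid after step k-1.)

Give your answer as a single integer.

Answer: 9

Derivation:
Step 0 (initial): 1 infected
Step 1: +2 new -> 3 infected
Step 2: +4 new -> 7 infected
Step 3: +5 new -> 12 infected
Step 4: +8 new -> 20 infected
Step 5: +8 new -> 28 infected
Step 6: +6 new -> 34 infected
Step 7: +5 new -> 39 infected
Step 8: +3 new -> 42 infected
Step 9: +0 new -> 42 infected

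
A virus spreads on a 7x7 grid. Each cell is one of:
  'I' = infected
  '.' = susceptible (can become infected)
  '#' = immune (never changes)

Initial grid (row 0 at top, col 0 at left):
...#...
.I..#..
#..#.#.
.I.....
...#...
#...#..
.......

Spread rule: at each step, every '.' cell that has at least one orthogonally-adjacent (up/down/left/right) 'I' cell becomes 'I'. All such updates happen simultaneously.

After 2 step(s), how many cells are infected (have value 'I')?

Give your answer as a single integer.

Answer: 17

Derivation:
Step 0 (initial): 2 infected
Step 1: +7 new -> 9 infected
Step 2: +8 new -> 17 infected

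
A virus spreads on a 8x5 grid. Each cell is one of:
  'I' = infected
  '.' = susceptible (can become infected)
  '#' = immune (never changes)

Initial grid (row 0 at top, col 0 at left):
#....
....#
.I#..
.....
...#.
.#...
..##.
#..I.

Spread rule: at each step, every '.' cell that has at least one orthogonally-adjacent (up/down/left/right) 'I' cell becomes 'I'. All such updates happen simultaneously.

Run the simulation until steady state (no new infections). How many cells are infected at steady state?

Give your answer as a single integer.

Answer: 32

Derivation:
Step 0 (initial): 2 infected
Step 1: +5 new -> 7 infected
Step 2: +8 new -> 15 infected
Step 3: +7 new -> 22 infected
Step 4: +8 new -> 30 infected
Step 5: +2 new -> 32 infected
Step 6: +0 new -> 32 infected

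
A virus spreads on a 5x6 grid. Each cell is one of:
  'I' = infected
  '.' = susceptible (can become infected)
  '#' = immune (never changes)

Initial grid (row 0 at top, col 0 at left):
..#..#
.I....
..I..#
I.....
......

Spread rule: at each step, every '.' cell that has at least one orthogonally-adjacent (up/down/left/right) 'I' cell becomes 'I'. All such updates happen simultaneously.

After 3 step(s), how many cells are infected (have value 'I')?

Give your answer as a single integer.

Step 0 (initial): 3 infected
Step 1: +9 new -> 12 infected
Step 2: +6 new -> 18 infected
Step 3: +4 new -> 22 infected

Answer: 22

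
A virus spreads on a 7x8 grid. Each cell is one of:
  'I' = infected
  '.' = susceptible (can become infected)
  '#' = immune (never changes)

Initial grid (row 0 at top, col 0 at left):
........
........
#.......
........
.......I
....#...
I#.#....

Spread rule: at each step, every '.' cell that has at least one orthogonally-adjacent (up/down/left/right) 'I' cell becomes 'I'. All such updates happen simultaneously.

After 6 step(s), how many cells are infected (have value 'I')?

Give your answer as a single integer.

Answer: 44

Derivation:
Step 0 (initial): 2 infected
Step 1: +4 new -> 6 infected
Step 2: +7 new -> 13 infected
Step 3: +9 new -> 22 infected
Step 4: +10 new -> 32 infected
Step 5: +7 new -> 39 infected
Step 6: +5 new -> 44 infected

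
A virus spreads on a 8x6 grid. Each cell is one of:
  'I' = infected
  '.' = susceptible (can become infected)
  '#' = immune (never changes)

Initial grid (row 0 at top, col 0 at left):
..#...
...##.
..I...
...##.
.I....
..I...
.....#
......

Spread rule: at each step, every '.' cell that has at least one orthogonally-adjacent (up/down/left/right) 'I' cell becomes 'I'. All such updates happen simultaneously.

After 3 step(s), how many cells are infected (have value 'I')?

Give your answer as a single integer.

Step 0 (initial): 3 infected
Step 1: +10 new -> 13 infected
Step 2: +10 new -> 23 infected
Step 3: +9 new -> 32 infected

Answer: 32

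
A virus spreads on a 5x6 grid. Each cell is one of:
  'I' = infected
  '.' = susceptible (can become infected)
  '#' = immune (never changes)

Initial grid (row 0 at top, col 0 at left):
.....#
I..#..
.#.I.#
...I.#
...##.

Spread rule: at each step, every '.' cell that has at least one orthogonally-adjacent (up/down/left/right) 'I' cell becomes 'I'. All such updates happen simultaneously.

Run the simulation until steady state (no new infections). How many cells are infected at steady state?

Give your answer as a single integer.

Answer: 22

Derivation:
Step 0 (initial): 3 infected
Step 1: +7 new -> 10 infected
Step 2: +6 new -> 16 infected
Step 3: +5 new -> 21 infected
Step 4: +1 new -> 22 infected
Step 5: +0 new -> 22 infected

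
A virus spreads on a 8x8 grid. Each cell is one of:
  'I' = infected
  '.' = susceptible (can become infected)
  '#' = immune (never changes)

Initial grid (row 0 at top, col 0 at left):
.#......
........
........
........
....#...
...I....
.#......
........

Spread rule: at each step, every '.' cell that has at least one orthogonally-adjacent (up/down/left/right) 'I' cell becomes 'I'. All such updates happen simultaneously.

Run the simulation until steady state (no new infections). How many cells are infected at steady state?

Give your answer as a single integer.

Answer: 61

Derivation:
Step 0 (initial): 1 infected
Step 1: +4 new -> 5 infected
Step 2: +7 new -> 12 infected
Step 3: +10 new -> 22 infected
Step 4: +12 new -> 34 infected
Step 5: +11 new -> 45 infected
Step 6: +8 new -> 53 infected
Step 7: +4 new -> 57 infected
Step 8: +3 new -> 60 infected
Step 9: +1 new -> 61 infected
Step 10: +0 new -> 61 infected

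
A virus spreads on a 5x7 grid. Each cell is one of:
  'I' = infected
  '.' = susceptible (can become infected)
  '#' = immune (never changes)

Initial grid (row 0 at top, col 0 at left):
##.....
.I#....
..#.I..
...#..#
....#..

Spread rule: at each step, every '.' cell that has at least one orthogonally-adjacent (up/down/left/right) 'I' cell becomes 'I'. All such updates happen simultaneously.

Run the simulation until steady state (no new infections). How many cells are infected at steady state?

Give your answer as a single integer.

Answer: 28

Derivation:
Step 0 (initial): 2 infected
Step 1: +6 new -> 8 infected
Step 2: +7 new -> 15 infected
Step 3: +7 new -> 22 infected
Step 4: +5 new -> 27 infected
Step 5: +1 new -> 28 infected
Step 6: +0 new -> 28 infected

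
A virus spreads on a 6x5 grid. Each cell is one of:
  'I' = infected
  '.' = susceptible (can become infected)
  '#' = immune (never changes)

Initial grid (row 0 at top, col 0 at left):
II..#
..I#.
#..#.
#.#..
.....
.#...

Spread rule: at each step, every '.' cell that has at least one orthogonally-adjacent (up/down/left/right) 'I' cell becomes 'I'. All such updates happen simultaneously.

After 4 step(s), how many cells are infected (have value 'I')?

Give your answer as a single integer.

Answer: 11

Derivation:
Step 0 (initial): 3 infected
Step 1: +4 new -> 7 infected
Step 2: +2 new -> 9 infected
Step 3: +1 new -> 10 infected
Step 4: +1 new -> 11 infected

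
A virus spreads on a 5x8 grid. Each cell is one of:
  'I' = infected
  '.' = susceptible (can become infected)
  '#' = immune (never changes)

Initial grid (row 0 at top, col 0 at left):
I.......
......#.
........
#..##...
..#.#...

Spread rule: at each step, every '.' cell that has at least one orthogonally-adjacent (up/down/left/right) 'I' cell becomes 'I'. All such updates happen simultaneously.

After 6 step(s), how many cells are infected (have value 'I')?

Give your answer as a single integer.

Answer: 22

Derivation:
Step 0 (initial): 1 infected
Step 1: +2 new -> 3 infected
Step 2: +3 new -> 6 infected
Step 3: +3 new -> 9 infected
Step 4: +4 new -> 13 infected
Step 5: +5 new -> 18 infected
Step 6: +4 new -> 22 infected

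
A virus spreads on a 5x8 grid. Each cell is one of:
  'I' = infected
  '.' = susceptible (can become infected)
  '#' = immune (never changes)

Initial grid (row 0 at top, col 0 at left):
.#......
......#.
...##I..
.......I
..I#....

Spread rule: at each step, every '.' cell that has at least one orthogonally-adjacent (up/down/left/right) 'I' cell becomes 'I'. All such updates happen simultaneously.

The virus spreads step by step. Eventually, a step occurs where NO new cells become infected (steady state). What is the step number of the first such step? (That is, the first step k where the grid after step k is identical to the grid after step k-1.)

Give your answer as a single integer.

Answer: 7

Derivation:
Step 0 (initial): 3 infected
Step 1: +8 new -> 11 infected
Step 2: +10 new -> 21 infected
Step 3: +8 new -> 29 infected
Step 4: +4 new -> 33 infected
Step 5: +1 new -> 34 infected
Step 6: +1 new -> 35 infected
Step 7: +0 new -> 35 infected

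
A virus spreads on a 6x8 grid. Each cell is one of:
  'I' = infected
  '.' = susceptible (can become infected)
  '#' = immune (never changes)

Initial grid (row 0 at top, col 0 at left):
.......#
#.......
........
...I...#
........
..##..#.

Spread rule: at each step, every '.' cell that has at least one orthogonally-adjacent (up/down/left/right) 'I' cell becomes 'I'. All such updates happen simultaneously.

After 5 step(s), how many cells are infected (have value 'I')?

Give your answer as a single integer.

Answer: 38

Derivation:
Step 0 (initial): 1 infected
Step 1: +4 new -> 5 infected
Step 2: +7 new -> 12 infected
Step 3: +10 new -> 22 infected
Step 4: +10 new -> 32 infected
Step 5: +6 new -> 38 infected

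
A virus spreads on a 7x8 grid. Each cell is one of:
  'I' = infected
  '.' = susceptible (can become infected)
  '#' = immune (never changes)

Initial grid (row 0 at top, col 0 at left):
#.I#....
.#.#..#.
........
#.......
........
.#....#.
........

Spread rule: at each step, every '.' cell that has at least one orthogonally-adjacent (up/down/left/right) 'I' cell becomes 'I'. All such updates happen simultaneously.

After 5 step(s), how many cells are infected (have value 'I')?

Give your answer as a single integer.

Step 0 (initial): 1 infected
Step 1: +2 new -> 3 infected
Step 2: +1 new -> 4 infected
Step 3: +3 new -> 7 infected
Step 4: +5 new -> 12 infected
Step 5: +7 new -> 19 infected

Answer: 19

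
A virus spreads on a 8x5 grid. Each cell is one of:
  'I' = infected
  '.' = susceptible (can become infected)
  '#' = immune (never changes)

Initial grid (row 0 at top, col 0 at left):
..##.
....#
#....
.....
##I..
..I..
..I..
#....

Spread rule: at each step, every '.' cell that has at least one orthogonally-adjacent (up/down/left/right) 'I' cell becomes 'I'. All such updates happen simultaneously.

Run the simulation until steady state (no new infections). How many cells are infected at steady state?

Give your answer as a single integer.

Answer: 32

Derivation:
Step 0 (initial): 3 infected
Step 1: +7 new -> 10 infected
Step 2: +10 new -> 20 infected
Step 3: +6 new -> 26 infected
Step 4: +3 new -> 29 infected
Step 5: +2 new -> 31 infected
Step 6: +1 new -> 32 infected
Step 7: +0 new -> 32 infected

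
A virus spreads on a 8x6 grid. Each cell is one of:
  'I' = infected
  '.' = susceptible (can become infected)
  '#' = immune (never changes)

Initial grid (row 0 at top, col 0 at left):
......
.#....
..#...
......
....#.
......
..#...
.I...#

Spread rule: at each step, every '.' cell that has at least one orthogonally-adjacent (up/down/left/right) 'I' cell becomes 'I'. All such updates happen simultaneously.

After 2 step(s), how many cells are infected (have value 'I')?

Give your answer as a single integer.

Step 0 (initial): 1 infected
Step 1: +3 new -> 4 infected
Step 2: +3 new -> 7 infected

Answer: 7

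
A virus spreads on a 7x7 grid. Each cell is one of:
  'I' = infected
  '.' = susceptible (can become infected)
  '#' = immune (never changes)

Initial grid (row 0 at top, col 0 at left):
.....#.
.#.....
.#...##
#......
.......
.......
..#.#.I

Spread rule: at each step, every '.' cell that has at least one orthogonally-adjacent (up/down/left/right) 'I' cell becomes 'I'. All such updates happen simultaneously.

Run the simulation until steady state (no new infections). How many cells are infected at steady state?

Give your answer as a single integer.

Step 0 (initial): 1 infected
Step 1: +2 new -> 3 infected
Step 2: +2 new -> 5 infected
Step 3: +3 new -> 8 infected
Step 4: +3 new -> 11 infected
Step 5: +4 new -> 15 infected
Step 6: +4 new -> 19 infected
Step 7: +6 new -> 25 infected
Step 8: +7 new -> 32 infected
Step 9: +3 new -> 35 infected
Step 10: +2 new -> 37 infected
Step 11: +1 new -> 38 infected
Step 12: +1 new -> 39 infected
Step 13: +1 new -> 40 infected
Step 14: +1 new -> 41 infected
Step 15: +0 new -> 41 infected

Answer: 41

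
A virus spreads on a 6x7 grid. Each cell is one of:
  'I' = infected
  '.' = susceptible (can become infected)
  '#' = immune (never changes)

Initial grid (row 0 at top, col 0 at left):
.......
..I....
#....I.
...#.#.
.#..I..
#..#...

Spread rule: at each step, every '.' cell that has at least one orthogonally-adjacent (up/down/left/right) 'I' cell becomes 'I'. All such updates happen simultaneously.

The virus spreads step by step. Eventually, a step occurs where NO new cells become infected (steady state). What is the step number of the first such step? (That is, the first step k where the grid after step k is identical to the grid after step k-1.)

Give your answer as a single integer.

Answer: 6

Derivation:
Step 0 (initial): 3 infected
Step 1: +11 new -> 14 infected
Step 2: +13 new -> 27 infected
Step 3: +6 new -> 33 infected
Step 4: +2 new -> 35 infected
Step 5: +1 new -> 36 infected
Step 6: +0 new -> 36 infected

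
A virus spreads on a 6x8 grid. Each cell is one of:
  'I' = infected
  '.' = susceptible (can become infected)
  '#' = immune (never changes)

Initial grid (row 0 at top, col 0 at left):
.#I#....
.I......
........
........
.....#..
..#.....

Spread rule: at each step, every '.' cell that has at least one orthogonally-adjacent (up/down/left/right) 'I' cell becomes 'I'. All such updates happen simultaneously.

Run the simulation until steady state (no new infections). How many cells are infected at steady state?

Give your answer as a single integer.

Step 0 (initial): 2 infected
Step 1: +3 new -> 5 infected
Step 2: +5 new -> 10 infected
Step 3: +5 new -> 15 infected
Step 4: +7 new -> 22 infected
Step 5: +6 new -> 28 infected
Step 6: +6 new -> 34 infected
Step 7: +4 new -> 38 infected
Step 8: +3 new -> 41 infected
Step 9: +2 new -> 43 infected
Step 10: +1 new -> 44 infected
Step 11: +0 new -> 44 infected

Answer: 44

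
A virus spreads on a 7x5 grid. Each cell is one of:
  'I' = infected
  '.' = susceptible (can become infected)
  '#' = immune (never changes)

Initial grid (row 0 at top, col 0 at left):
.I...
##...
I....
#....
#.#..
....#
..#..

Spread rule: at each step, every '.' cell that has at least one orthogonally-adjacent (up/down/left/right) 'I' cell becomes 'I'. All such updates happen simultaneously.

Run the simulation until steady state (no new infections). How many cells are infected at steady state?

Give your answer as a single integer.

Step 0 (initial): 2 infected
Step 1: +3 new -> 5 infected
Step 2: +4 new -> 9 infected
Step 3: +5 new -> 14 infected
Step 4: +4 new -> 18 infected
Step 5: +5 new -> 23 infected
Step 6: +3 new -> 26 infected
Step 7: +1 new -> 27 infected
Step 8: +1 new -> 28 infected
Step 9: +0 new -> 28 infected

Answer: 28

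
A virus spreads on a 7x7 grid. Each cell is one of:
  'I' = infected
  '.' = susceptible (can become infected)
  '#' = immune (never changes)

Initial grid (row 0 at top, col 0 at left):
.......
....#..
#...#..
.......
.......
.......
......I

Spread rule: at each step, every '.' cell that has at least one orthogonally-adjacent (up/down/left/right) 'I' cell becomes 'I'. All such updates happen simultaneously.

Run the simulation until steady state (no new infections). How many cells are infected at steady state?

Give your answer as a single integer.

Answer: 46

Derivation:
Step 0 (initial): 1 infected
Step 1: +2 new -> 3 infected
Step 2: +3 new -> 6 infected
Step 3: +4 new -> 10 infected
Step 4: +5 new -> 15 infected
Step 5: +6 new -> 21 infected
Step 6: +6 new -> 27 infected
Step 7: +5 new -> 32 infected
Step 8: +5 new -> 37 infected
Step 9: +4 new -> 41 infected
Step 10: +2 new -> 43 infected
Step 11: +2 new -> 45 infected
Step 12: +1 new -> 46 infected
Step 13: +0 new -> 46 infected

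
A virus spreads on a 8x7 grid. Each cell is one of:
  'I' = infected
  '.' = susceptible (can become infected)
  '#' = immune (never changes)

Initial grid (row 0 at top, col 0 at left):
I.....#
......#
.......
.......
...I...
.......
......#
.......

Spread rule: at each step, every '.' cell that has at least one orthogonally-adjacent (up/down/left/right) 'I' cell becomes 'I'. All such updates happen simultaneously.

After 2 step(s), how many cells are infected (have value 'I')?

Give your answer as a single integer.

Answer: 19

Derivation:
Step 0 (initial): 2 infected
Step 1: +6 new -> 8 infected
Step 2: +11 new -> 19 infected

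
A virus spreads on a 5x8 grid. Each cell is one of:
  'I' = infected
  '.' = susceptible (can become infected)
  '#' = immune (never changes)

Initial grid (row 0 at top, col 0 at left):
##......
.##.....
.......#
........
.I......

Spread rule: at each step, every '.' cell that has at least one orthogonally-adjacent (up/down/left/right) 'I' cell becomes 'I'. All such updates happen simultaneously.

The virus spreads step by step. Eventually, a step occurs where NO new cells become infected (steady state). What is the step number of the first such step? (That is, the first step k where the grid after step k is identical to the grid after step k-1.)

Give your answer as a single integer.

Answer: 11

Derivation:
Step 0 (initial): 1 infected
Step 1: +3 new -> 4 infected
Step 2: +4 new -> 8 infected
Step 3: +4 new -> 12 infected
Step 4: +4 new -> 16 infected
Step 5: +4 new -> 20 infected
Step 6: +5 new -> 25 infected
Step 7: +5 new -> 30 infected
Step 8: +2 new -> 32 infected
Step 9: +2 new -> 34 infected
Step 10: +1 new -> 35 infected
Step 11: +0 new -> 35 infected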